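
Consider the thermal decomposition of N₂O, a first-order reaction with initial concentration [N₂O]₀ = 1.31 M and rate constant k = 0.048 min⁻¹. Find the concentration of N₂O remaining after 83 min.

0.02438 M

Step 1: For a first-order reaction: [N₂O] = [N₂O]₀ × e^(-kt)
Step 2: [N₂O] = 1.31 × e^(-0.048 × 83)
Step 3: [N₂O] = 1.31 × e^(-3.984)
Step 4: [N₂O] = 1.31 × 0.018611 = 0.02438 M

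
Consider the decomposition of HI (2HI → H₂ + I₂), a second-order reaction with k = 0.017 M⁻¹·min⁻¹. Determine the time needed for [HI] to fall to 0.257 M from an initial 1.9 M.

197.9 min

Step 1: For second-order: t = (1/[HI] - 1/[HI]₀)/k
Step 2: t = (1/0.257 - 1/1.9)/0.017
Step 3: t = (3.891 - 0.5263)/0.017
Step 4: t = 3.365/0.017 = 197.9 min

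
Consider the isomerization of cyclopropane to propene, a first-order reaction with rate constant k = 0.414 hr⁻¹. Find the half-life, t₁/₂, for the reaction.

1.674 hr

Step 1: For a first-order reaction, t₁/₂ = ln(2)/k
Step 2: t₁/₂ = ln(2)/0.414
Step 3: t₁/₂ = 0.6931/0.414 = 1.674 hr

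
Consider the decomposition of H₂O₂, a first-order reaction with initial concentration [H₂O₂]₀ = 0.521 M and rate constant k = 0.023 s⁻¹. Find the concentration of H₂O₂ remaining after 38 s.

0.2174 M

Step 1: For a first-order reaction: [H₂O₂] = [H₂O₂]₀ × e^(-kt)
Step 2: [H₂O₂] = 0.521 × e^(-0.023 × 38)
Step 3: [H₂O₂] = 0.521 × e^(-0.874)
Step 4: [H₂O₂] = 0.521 × 0.417279 = 0.2174 M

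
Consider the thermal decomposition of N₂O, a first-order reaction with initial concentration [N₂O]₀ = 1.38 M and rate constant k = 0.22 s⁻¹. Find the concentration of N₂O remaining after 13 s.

0.07903 M

Step 1: For a first-order reaction: [N₂O] = [N₂O]₀ × e^(-kt)
Step 2: [N₂O] = 1.38 × e^(-0.22 × 13)
Step 3: [N₂O] = 1.38 × e^(-2.86)
Step 4: [N₂O] = 1.38 × 0.0572688 = 0.07903 M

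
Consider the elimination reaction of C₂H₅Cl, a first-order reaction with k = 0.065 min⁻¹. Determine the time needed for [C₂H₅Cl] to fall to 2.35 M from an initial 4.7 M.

10.66 min

Step 1: For first-order: t = ln([C₂H₅Cl]₀/[C₂H₅Cl])/k
Step 2: t = ln(4.7/2.35)/0.065
Step 3: t = ln(2)/0.065
Step 4: t = 0.6931/0.065 = 10.66 min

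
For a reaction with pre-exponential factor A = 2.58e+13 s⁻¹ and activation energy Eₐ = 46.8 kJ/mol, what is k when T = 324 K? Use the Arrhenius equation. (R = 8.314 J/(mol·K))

7.35e+05 s⁻¹

Step 1: Use the Arrhenius equation: k = A × exp(-Eₐ/RT)
Step 2: Convert Eₐ to J/mol: 46.8 kJ/mol = 46800 J/mol
Step 3: Calculate the exponent: -Eₐ/(RT) = -46800/(8.314 × 324) = -17.37364
Step 4: k = 2.58e+13 × exp(-17.37364)
Step 5: k = 2.58e+13 × 2.84921e-08 = 7.3510e+05 s⁻¹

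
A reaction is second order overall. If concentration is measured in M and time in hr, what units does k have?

M⁻¹·hr⁻¹

Step 1: For overall order n, rate = k × (concentration)^n.
Step 2: Rate has units M·hr⁻¹; concentration term has units M^2.
Step 3: k = rate / (concentration)^n, so units of k = M^(1-2)·hr⁻¹ = M⁻¹·hr⁻¹.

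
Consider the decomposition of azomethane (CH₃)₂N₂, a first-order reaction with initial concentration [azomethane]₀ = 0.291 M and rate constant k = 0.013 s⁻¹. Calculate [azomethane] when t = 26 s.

0.2075 M

Step 1: For a first-order reaction: [azomethane] = [azomethane]₀ × e^(-kt)
Step 2: [azomethane] = 0.291 × e^(-0.013 × 26)
Step 3: [azomethane] = 0.291 × e^(-0.338)
Step 4: [azomethane] = 0.291 × 0.713195 = 0.2075 M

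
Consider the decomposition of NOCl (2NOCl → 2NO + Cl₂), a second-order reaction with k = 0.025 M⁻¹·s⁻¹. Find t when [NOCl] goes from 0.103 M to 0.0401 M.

609.2 s

Step 1: For second-order: t = (1/[NOCl] - 1/[NOCl]₀)/k
Step 2: t = (1/0.0401 - 1/0.103)/0.025
Step 3: t = (24.94 - 9.709)/0.025
Step 4: t = 15.23/0.025 = 609.2 s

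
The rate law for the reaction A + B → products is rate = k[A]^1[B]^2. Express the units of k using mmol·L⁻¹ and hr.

(mmol·L⁻¹)⁻²·hr⁻¹

Step 1: Overall order = 1 + 2 = 3.
Step 2: rate has units mmol·L⁻¹·hr⁻¹; [A]^1[B]^2 has units (mmol·L⁻¹)^3.
Step 3: k = rate/([A]^1[B]^2), so units of k = (mmol·L⁻¹)^(1-3)·hr⁻¹ = (mmol·L⁻¹)⁻²·hr⁻¹.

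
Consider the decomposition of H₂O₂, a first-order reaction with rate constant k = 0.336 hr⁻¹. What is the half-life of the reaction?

2.063 hr

Step 1: For a first-order reaction, t₁/₂ = ln(2)/k
Step 2: t₁/₂ = ln(2)/0.336
Step 3: t₁/₂ = 0.6931/0.336 = 2.063 hr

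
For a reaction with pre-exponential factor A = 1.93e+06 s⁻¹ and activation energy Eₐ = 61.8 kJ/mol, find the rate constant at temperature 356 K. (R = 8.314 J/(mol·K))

1.65e-03 s⁻¹

Step 1: Use the Arrhenius equation: k = A × exp(-Eₐ/RT)
Step 2: Convert Eₐ to J/mol: 61.8 kJ/mol = 61800 J/mol
Step 3: Calculate the exponent: -Eₐ/(RT) = -61800/(8.314 × 356) = -20.87990
Step 4: k = 1.93e+06 × exp(-20.87990)
Step 5: k = 1.93e+06 × 8.55017e-10 = 1.6502e-03 s⁻¹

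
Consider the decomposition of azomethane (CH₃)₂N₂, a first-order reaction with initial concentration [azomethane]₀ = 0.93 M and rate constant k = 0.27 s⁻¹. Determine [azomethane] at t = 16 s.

0.01237 M

Step 1: For a first-order reaction: [azomethane] = [azomethane]₀ × e^(-kt)
Step 2: [azomethane] = 0.93 × e^(-0.27 × 16)
Step 3: [azomethane] = 0.93 × e^(-4.32)
Step 4: [azomethane] = 0.93 × 0.0132999 = 0.01237 M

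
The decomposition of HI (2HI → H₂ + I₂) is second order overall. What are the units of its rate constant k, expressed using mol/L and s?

(mol/L)⁻¹·s⁻¹

Step 1: For overall order n, rate = k × (concentration)^n.
Step 2: Rate has units mol/L·s⁻¹; concentration term has units (mol/L)^2.
Step 3: k = rate / (concentration)^n, so units of k = (mol/L)^(1-2)·s⁻¹ = (mol/L)⁻¹·s⁻¹.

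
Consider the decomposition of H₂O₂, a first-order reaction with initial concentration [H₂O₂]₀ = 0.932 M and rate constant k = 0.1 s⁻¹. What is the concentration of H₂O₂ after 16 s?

0.1882 M

Step 1: For a first-order reaction: [H₂O₂] = [H₂O₂]₀ × e^(-kt)
Step 2: [H₂O₂] = 0.932 × e^(-0.1 × 16)
Step 3: [H₂O₂] = 0.932 × e^(-1.6)
Step 4: [H₂O₂] = 0.932 × 0.201897 = 0.1882 M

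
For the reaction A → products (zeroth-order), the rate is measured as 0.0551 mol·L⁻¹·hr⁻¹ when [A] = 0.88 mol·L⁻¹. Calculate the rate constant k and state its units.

0.0551 mol·L⁻¹·hr⁻¹

Step 1: For a zeroth-order reaction, rate = k (independent of concentration).
Step 2: k = rate = 0.0551 mol·L⁻¹·hr⁻¹.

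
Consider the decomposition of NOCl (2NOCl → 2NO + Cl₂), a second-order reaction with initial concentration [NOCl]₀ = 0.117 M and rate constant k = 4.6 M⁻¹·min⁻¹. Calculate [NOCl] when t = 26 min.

0.007804 M

Step 1: For a second-order reaction: 1/[NOCl] = 1/[NOCl]₀ + kt
Step 2: 1/[NOCl] = 1/0.117 + 4.6 × 26
Step 3: 1/[NOCl] = 8.547 + 119.6 = 128.1
Step 4: [NOCl] = 1/128.1 = 0.007804 M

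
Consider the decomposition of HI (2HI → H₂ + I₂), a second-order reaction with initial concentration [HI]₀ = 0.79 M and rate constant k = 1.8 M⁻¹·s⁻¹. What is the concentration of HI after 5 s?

0.09741 M

Step 1: For a second-order reaction: 1/[HI] = 1/[HI]₀ + kt
Step 2: 1/[HI] = 1/0.79 + 1.8 × 5
Step 3: 1/[HI] = 1.266 + 9 = 10.27
Step 4: [HI] = 1/10.27 = 0.09741 M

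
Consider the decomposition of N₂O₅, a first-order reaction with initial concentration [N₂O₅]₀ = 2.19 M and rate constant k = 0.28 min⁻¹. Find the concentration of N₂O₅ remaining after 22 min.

0.004626 M

Step 1: For a first-order reaction: [N₂O₅] = [N₂O₅]₀ × e^(-kt)
Step 2: [N₂O₅] = 2.19 × e^(-0.28 × 22)
Step 3: [N₂O₅] = 2.19 × e^(-6.16)
Step 4: [N₂O₅] = 2.19 × 0.00211225 = 0.004626 M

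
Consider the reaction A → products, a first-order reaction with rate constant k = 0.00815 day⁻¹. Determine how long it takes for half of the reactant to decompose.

85.05 day

Step 1: For a first-order reaction, t₁/₂ = ln(2)/k
Step 2: t₁/₂ = ln(2)/0.00815
Step 3: t₁/₂ = 0.6931/0.00815 = 85.05 day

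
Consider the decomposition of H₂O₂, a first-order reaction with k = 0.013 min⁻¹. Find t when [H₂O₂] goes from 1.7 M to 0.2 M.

164.6 min

Step 1: For first-order: t = ln([H₂O₂]₀/[H₂O₂])/k
Step 2: t = ln(1.7/0.2)/0.013
Step 3: t = ln(8.5)/0.013
Step 4: t = 2.14/0.013 = 164.6 min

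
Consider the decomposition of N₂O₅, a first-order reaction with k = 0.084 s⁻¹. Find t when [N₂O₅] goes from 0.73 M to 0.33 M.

9.452 s

Step 1: For first-order: t = ln([N₂O₅]₀/[N₂O₅])/k
Step 2: t = ln(0.73/0.33)/0.084
Step 3: t = ln(2.212)/0.084
Step 4: t = 0.794/0.084 = 9.452 s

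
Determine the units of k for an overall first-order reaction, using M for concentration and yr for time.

yr⁻¹

Step 1: For overall order n, rate = k × (concentration)^n.
Step 2: Rate has units M·yr⁻¹; concentration term has units M^1.
Step 3: k = rate / (concentration)^n, so units of k = M^(1-1)·yr⁻¹ = yr⁻¹.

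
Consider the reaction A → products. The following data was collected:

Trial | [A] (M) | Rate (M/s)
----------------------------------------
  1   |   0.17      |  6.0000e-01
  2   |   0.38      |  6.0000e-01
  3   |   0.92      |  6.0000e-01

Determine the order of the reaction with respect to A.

zeroth order (0)

Step 1: Compare trials - when concentration changes, rate stays constant.
Step 2: rate₂/rate₁ = 6.0000e-01/6.0000e-01 = 1
Step 3: [A]₂/[A]₁ = 0.38/0.17 = 2.235
Step 4: Since rate ratio ≈ (conc ratio)^0, the reaction is zeroth order.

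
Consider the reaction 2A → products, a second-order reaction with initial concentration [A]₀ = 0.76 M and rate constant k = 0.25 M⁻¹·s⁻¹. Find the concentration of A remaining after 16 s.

0.1881 M

Step 1: For a second-order reaction: 1/[A] = 1/[A]₀ + kt
Step 2: 1/[A] = 1/0.76 + 0.25 × 16
Step 3: 1/[A] = 1.316 + 4 = 5.316
Step 4: [A] = 1/5.316 = 0.1881 M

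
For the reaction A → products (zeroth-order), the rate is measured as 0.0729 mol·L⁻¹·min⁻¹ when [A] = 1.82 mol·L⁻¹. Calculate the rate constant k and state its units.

0.0729 mol·L⁻¹·min⁻¹

Step 1: For a zeroth-order reaction, rate = k (independent of concentration).
Step 2: k = rate = 0.0729 mol·L⁻¹·min⁻¹.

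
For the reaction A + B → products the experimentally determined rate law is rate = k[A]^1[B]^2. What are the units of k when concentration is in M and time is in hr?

M⁻²·hr⁻¹

Step 1: Overall order = 1 + 2 = 3.
Step 2: rate has units M·hr⁻¹; [A]^1[B]^2 has units M^3.
Step 3: k = rate/([A]^1[B]^2), so units of k = M^(1-3)·hr⁻¹ = M⁻²·hr⁻¹.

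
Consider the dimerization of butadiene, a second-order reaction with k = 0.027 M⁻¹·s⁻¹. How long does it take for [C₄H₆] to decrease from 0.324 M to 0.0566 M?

540.1 s

Step 1: For second-order: t = (1/[C₄H₆] - 1/[C₄H₆]₀)/k
Step 2: t = (1/0.0566 - 1/0.324)/0.027
Step 3: t = (17.67 - 3.086)/0.027
Step 4: t = 14.58/0.027 = 540.1 s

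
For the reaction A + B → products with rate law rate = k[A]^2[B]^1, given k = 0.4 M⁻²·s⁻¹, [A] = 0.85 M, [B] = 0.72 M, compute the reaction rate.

0.2081 M/s

Step 1: The rate law is rate = k[A]^2[B]^1
Step 2: Substitute: rate = 0.4 × (0.85)^2 × (0.72)^1
Step 3: rate = 0.4 × 0.7225 × 0.72 = 0.20808 M/s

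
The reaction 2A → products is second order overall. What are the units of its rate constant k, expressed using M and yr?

M⁻¹·yr⁻¹

Step 1: For overall order n, rate = k × (concentration)^n.
Step 2: Rate has units M·yr⁻¹; concentration term has units M^2.
Step 3: k = rate / (concentration)^n, so units of k = M^(1-2)·yr⁻¹ = M⁻¹·yr⁻¹.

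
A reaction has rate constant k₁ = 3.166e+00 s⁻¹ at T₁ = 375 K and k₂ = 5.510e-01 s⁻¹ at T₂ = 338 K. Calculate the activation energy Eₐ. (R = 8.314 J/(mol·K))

49.8 kJ/mol

Step 1: Use the two-temperature Arrhenius form: ln(k₂/k₁) = -Eₐ/R × (1/T₂ - 1/T₁)
Step 2: ln(k₂/k₁) = ln(5.510e-01/3.166e+00) = ln(0.174037) = -1.74849
Step 3: 1/T₂ - 1/T₁ = 1/338 - 1/375 = 2.919132e-04 K⁻¹
Step 4: Eₐ = -R × ln(k₂/k₁) / (1/T₂ - 1/T₁) = -8.314 × -1.74849 / 2.919132e-04
Step 5: Eₐ = 4.9799e+04 J/mol = 49.8 kJ/mol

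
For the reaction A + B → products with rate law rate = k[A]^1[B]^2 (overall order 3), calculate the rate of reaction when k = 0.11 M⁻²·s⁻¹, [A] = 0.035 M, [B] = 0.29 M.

0.0003238 M/s

Step 1: The rate law is rate = k[A]^1[B]^2, overall order = 1+2 = 3
Step 2: Substitute values: rate = 0.11 × (0.035)^1 × (0.29)^2
Step 3: rate = 0.11 × 0.035 × 0.0841 = 0.000323785 M/s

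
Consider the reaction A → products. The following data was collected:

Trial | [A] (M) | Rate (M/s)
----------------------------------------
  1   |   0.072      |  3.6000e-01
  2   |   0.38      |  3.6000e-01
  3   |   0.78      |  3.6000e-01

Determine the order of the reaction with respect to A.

zeroth order (0)

Step 1: Compare trials - when concentration changes, rate stays constant.
Step 2: rate₂/rate₁ = 3.6000e-01/3.6000e-01 = 1
Step 3: [A]₂/[A]₁ = 0.38/0.072 = 5.278
Step 4: Since rate ratio ≈ (conc ratio)^0, the reaction is zeroth order.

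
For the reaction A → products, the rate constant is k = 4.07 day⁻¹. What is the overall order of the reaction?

first order (1)

Step 1: The units of k for an nth-order reaction are (concentration)^(1-n)·(time)⁻¹.
Step 2: Here k has units day⁻¹, so the concentration exponent is 0.
Step 3: 1 - n = 0 ⇒ n = 1. The reaction is first order.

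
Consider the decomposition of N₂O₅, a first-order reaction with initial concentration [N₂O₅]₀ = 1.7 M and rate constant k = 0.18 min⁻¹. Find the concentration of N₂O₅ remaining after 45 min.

0.000516 M

Step 1: For a first-order reaction: [N₂O₅] = [N₂O₅]₀ × e^(-kt)
Step 2: [N₂O₅] = 1.7 × e^(-0.18 × 45)
Step 3: [N₂O₅] = 1.7 × e^(-8.1)
Step 4: [N₂O₅] = 1.7 × 0.000303539 = 0.000516 M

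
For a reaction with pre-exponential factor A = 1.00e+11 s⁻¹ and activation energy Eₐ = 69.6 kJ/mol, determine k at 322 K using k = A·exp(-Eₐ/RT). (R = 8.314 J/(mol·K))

5.12e-01 s⁻¹

Step 1: Use the Arrhenius equation: k = A × exp(-Eₐ/RT)
Step 2: Convert Eₐ to J/mol: 69.6 kJ/mol = 69600 J/mol
Step 3: Calculate the exponent: -Eₐ/(RT) = -69600/(8.314 × 322) = -25.99820
Step 4: k = 1.00e+11 × exp(-25.99820)
Step 5: k = 1.00e+11 × 5.11829e-12 = 5.1183e-01 s⁻¹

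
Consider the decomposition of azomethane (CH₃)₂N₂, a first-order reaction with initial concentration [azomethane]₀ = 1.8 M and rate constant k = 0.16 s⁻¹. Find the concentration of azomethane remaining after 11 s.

0.3097 M

Step 1: For a first-order reaction: [azomethane] = [azomethane]₀ × e^(-kt)
Step 2: [azomethane] = 1.8 × e^(-0.16 × 11)
Step 3: [azomethane] = 1.8 × e^(-1.76)
Step 4: [azomethane] = 1.8 × 0.172045 = 0.3097 M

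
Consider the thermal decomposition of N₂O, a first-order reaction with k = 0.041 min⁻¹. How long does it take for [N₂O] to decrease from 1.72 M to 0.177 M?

55.46 min

Step 1: For first-order: t = ln([N₂O]₀/[N₂O])/k
Step 2: t = ln(1.72/0.177)/0.041
Step 3: t = ln(9.718)/0.041
Step 4: t = 2.274/0.041 = 55.46 min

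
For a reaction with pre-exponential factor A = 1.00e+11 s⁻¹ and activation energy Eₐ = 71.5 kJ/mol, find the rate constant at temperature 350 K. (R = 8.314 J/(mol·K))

2.13e+00 s⁻¹

Step 1: Use the Arrhenius equation: k = A × exp(-Eₐ/RT)
Step 2: Convert Eₐ to J/mol: 71.5 kJ/mol = 71500 J/mol
Step 3: Calculate the exponent: -Eₐ/(RT) = -71500/(8.314 × 350) = -24.57129
Step 4: k = 1.00e+11 × exp(-24.57129)
Step 5: k = 1.00e+11 × 2.13218e-11 = 2.1322e+00 s⁻¹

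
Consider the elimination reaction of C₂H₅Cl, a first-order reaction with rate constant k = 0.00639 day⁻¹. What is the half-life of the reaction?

108.5 day

Step 1: For a first-order reaction, t₁/₂ = ln(2)/k
Step 2: t₁/₂ = ln(2)/0.00639
Step 3: t₁/₂ = 0.6931/0.00639 = 108.5 day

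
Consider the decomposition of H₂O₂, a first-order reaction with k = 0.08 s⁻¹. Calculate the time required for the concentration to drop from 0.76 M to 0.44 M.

6.832 s

Step 1: For first-order: t = ln([H₂O₂]₀/[H₂O₂])/k
Step 2: t = ln(0.76/0.44)/0.08
Step 3: t = ln(1.727)/0.08
Step 4: t = 0.5465/0.08 = 6.832 s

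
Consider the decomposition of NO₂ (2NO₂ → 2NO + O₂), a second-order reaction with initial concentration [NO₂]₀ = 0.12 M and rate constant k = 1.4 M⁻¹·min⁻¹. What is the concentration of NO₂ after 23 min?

0.02467 M

Step 1: For a second-order reaction: 1/[NO₂] = 1/[NO₂]₀ + kt
Step 2: 1/[NO₂] = 1/0.12 + 1.4 × 23
Step 3: 1/[NO₂] = 8.333 + 32.2 = 40.53
Step 4: [NO₂] = 1/40.53 = 0.02467 M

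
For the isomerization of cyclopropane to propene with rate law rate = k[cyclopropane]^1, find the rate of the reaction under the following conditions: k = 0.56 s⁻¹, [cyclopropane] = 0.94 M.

0.5264 M/s

Step 1: Identify the rate law: rate = k[cyclopropane]^1
Step 2: Substitute values: rate = 0.56 × (0.94)^1
Step 3: Calculate: rate = 0.56 × 0.94 = 0.5264 M/s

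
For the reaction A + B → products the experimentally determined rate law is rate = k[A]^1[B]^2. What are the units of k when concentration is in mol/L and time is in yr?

(mol/L)⁻²·yr⁻¹

Step 1: Overall order = 1 + 2 = 3.
Step 2: rate has units mol/L·yr⁻¹; [A]^1[B]^2 has units (mol/L)^3.
Step 3: k = rate/([A]^1[B]^2), so units of k = (mol/L)^(1-3)·yr⁻¹ = (mol/L)⁻²·yr⁻¹.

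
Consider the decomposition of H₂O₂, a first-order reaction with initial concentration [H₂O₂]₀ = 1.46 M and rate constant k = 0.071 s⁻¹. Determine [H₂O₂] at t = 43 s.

0.06894 M

Step 1: For a first-order reaction: [H₂O₂] = [H₂O₂]₀ × e^(-kt)
Step 2: [H₂O₂] = 1.46 × e^(-0.071 × 43)
Step 3: [H₂O₂] = 1.46 × e^(-3.053)
Step 4: [H₂O₂] = 1.46 × 0.0472171 = 0.06894 M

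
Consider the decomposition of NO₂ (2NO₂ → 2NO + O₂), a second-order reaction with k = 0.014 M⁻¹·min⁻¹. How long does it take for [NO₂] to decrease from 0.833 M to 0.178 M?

315.5 min

Step 1: For second-order: t = (1/[NO₂] - 1/[NO₂]₀)/k
Step 2: t = (1/0.178 - 1/0.833)/0.014
Step 3: t = (5.618 - 1.2)/0.014
Step 4: t = 4.417/0.014 = 315.5 min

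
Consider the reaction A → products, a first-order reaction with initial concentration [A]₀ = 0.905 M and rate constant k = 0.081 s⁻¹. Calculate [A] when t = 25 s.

0.1195 M

Step 1: For a first-order reaction: [A] = [A]₀ × e^(-kt)
Step 2: [A] = 0.905 × e^(-0.081 × 25)
Step 3: [A] = 0.905 × e^(-2.025)
Step 4: [A] = 0.905 × 0.131994 = 0.1195 M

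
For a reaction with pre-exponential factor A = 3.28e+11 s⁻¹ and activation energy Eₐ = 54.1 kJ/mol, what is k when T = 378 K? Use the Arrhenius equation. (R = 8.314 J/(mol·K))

1.10e+04 s⁻¹

Step 1: Use the Arrhenius equation: k = A × exp(-Eₐ/RT)
Step 2: Convert Eₐ to J/mol: 54.1 kJ/mol = 54100 J/mol
Step 3: Calculate the exponent: -Eₐ/(RT) = -54100/(8.314 × 378) = -17.21454
Step 4: k = 3.28e+11 × exp(-17.21454)
Step 5: k = 3.28e+11 × 3.34057e-08 = 1.0957e+04 s⁻¹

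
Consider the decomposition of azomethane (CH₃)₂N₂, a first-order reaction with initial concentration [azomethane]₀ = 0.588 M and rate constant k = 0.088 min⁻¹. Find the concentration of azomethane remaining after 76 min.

0.0007325 M

Step 1: For a first-order reaction: [azomethane] = [azomethane]₀ × e^(-kt)
Step 2: [azomethane] = 0.588 × e^(-0.088 × 76)
Step 3: [azomethane] = 0.588 × e^(-6.688)
Step 4: [azomethane] = 0.588 × 0.00124577 = 0.0007325 M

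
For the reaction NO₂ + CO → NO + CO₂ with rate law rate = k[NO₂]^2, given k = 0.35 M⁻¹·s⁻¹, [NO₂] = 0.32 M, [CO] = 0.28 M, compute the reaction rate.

0.03584 M/s

Step 1: The rate law is rate = k[NO₂]^2
Step 2: Note that the rate does not depend on [CO] (zero order in CO).
Step 3: rate = 0.35 × (0.32)^2 = 0.03584 M/s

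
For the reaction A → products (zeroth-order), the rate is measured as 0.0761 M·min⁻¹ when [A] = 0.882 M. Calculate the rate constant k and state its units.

0.0761 M·min⁻¹

Step 1: For a zeroth-order reaction, rate = k (independent of concentration).
Step 2: k = rate = 0.0761 M·min⁻¹.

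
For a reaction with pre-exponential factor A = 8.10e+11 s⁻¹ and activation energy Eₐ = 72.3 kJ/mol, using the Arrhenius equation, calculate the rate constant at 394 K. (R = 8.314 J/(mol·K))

2.10e+02 s⁻¹

Step 1: Use the Arrhenius equation: k = A × exp(-Eₐ/RT)
Step 2: Convert Eₐ to J/mol: 72.3 kJ/mol = 72300 J/mol
Step 3: Calculate the exponent: -Eₐ/(RT) = -72300/(8.314 × 394) = -22.07151
Step 4: k = 8.10e+11 × exp(-22.07151)
Step 5: k = 8.10e+11 × 2.59696e-10 = 2.1035e+02 s⁻¹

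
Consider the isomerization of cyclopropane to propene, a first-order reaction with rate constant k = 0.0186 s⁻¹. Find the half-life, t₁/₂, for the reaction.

37.27 s

Step 1: For a first-order reaction, t₁/₂ = ln(2)/k
Step 2: t₁/₂ = ln(2)/0.0186
Step 3: t₁/₂ = 0.6931/0.0186 = 37.27 s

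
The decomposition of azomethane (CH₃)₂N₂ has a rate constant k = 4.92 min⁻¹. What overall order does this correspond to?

first order (1)

Step 1: The units of k for an nth-order reaction are (concentration)^(1-n)·(time)⁻¹.
Step 2: Here k has units min⁻¹, so the concentration exponent is 0.
Step 3: 1 - n = 0 ⇒ n = 1. The reaction is first order.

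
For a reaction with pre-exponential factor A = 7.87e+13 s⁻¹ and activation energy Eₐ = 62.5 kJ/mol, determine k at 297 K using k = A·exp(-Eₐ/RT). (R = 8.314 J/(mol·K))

8.01e+02 s⁻¹

Step 1: Use the Arrhenius equation: k = A × exp(-Eₐ/RT)
Step 2: Convert Eₐ to J/mol: 62.5 kJ/mol = 62500 J/mol
Step 3: Calculate the exponent: -Eₐ/(RT) = -62500/(8.314 × 297) = -25.31125
Step 4: k = 7.87e+13 × exp(-25.31125)
Step 5: k = 7.87e+13 × 1.01733e-11 = 8.0064e+02 s⁻¹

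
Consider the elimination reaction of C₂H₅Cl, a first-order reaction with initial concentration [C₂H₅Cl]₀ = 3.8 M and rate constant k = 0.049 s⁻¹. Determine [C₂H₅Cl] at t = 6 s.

2.832 M

Step 1: For a first-order reaction: [C₂H₅Cl] = [C₂H₅Cl]₀ × e^(-kt)
Step 2: [C₂H₅Cl] = 3.8 × e^(-0.049 × 6)
Step 3: [C₂H₅Cl] = 3.8 × e^(-0.294)
Step 4: [C₂H₅Cl] = 3.8 × 0.745276 = 2.832 M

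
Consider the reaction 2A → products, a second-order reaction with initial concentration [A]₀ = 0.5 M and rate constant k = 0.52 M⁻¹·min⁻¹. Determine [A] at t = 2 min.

0.3289 M

Step 1: For a second-order reaction: 1/[A] = 1/[A]₀ + kt
Step 2: 1/[A] = 1/0.5 + 0.52 × 2
Step 3: 1/[A] = 2 + 1.04 = 3.04
Step 4: [A] = 1/3.04 = 0.3289 M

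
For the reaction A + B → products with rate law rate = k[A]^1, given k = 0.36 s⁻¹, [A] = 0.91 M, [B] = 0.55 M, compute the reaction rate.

0.3276 M/s

Step 1: The rate law is rate = k[A]^1
Step 2: Note that the rate does not depend on [B] (zero order in B).
Step 3: rate = 0.36 × (0.91)^1 = 0.3276 M/s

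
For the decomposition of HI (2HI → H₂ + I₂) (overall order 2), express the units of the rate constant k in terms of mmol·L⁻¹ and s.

(mmol·L⁻¹)⁻¹·s⁻¹

Step 1: For overall order n, rate = k × (concentration)^n.
Step 2: Rate has units mmol·L⁻¹·s⁻¹; concentration term has units (mmol·L⁻¹)^2.
Step 3: k = rate / (concentration)^n, so units of k = (mmol·L⁻¹)^(1-2)·s⁻¹ = (mmol·L⁻¹)⁻¹·s⁻¹.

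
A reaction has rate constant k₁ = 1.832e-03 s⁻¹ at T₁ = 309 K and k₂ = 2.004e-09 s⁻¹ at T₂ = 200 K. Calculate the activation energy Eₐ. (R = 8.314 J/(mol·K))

64.7 kJ/mol

Step 1: Use the two-temperature Arrhenius form: ln(k₂/k₁) = -Eₐ/R × (1/T₂ - 1/T₁)
Step 2: ln(k₂/k₁) = ln(2.004e-09/1.832e-03) = ln(1.09389e-06) = -13.7258
Step 3: 1/T₂ - 1/T₁ = 1/200 - 1/309 = 1.763754e-03 K⁻¹
Step 4: Eₐ = -R × ln(k₂/k₁) / (1/T₂ - 1/T₁) = -8.314 × -13.7258 / 1.763754e-03
Step 5: Eₐ = 6.4701e+04 J/mol = 64.7 kJ/mol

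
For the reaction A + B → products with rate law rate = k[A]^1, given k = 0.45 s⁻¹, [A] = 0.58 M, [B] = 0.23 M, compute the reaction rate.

0.261 M/s

Step 1: The rate law is rate = k[A]^1
Step 2: Note that the rate does not depend on [B] (zero order in B).
Step 3: rate = 0.45 × (0.58)^1 = 0.261 M/s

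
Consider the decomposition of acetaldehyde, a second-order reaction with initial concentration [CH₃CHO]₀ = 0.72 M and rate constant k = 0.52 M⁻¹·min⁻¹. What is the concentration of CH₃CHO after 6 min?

0.2218 M

Step 1: For a second-order reaction: 1/[CH₃CHO] = 1/[CH₃CHO]₀ + kt
Step 2: 1/[CH₃CHO] = 1/0.72 + 0.52 × 6
Step 3: 1/[CH₃CHO] = 1.389 + 3.12 = 4.509
Step 4: [CH₃CHO] = 1/4.509 = 0.2218 M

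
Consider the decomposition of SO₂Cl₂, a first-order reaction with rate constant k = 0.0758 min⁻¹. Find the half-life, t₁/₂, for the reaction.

9.144 min

Step 1: For a first-order reaction, t₁/₂ = ln(2)/k
Step 2: t₁/₂ = ln(2)/0.0758
Step 3: t₁/₂ = 0.6931/0.0758 = 9.144 min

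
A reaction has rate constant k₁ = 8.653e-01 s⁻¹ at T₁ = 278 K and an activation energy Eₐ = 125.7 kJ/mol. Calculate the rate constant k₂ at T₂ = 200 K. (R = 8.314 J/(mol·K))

5.317e-10 s⁻¹

Step 1: Use the two-temperature Arrhenius form: ln(k₂/k₁) = -Eₐ/R × (1/T₂ - 1/T₁)
Step 2: Convert Eₐ to J/mol: 125.7 kJ/mol = 125700 J/mol
Step 3: 1/T₂ - 1/T₁ = 1/200 - 1/278 = 1.402878e-03 K⁻¹
Step 4: ln(k₂/k₁) = -125700/8.314 × 1.402878e-03 = -21.21022
Step 5: k₂ = k₁ × exp(-21.21022) = 8.653e-01 × 6.14495e-10 = 5.317e-10 s⁻¹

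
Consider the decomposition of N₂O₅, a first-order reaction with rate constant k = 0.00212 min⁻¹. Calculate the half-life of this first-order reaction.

327 min

Step 1: For a first-order reaction, t₁/₂ = ln(2)/k
Step 2: t₁/₂ = ln(2)/0.00212
Step 3: t₁/₂ = 0.6931/0.00212 = 327 min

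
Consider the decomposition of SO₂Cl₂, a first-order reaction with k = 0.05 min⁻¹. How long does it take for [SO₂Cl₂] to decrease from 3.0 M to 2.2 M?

6.203 min

Step 1: For first-order: t = ln([SO₂Cl₂]₀/[SO₂Cl₂])/k
Step 2: t = ln(3.0/2.2)/0.05
Step 3: t = ln(1.364)/0.05
Step 4: t = 0.3102/0.05 = 6.203 min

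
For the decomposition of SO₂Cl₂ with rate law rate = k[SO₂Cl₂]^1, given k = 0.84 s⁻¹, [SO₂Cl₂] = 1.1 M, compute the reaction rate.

0.924 M/s

Step 1: Identify the rate law: rate = k[SO₂Cl₂]^1
Step 2: Substitute values: rate = 0.84 × (1.1)^1
Step 3: Calculate: rate = 0.84 × 1.1 = 0.924 M/s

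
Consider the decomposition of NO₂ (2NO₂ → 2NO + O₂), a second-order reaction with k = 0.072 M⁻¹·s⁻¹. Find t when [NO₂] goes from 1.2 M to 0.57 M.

12.79 s

Step 1: For second-order: t = (1/[NO₂] - 1/[NO₂]₀)/k
Step 2: t = (1/0.57 - 1/1.2)/0.072
Step 3: t = (1.754 - 0.8333)/0.072
Step 4: t = 0.9211/0.072 = 12.79 s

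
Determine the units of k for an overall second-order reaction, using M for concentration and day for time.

M⁻¹·day⁻¹

Step 1: For overall order n, rate = k × (concentration)^n.
Step 2: Rate has units M·day⁻¹; concentration term has units M^2.
Step 3: k = rate / (concentration)^n, so units of k = M^(1-2)·day⁻¹ = M⁻¹·day⁻¹.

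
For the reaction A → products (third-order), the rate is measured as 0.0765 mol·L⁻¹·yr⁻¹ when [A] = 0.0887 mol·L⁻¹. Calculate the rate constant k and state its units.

109.6 (mol·L⁻¹)⁻²·yr⁻¹

Step 1: rate = k[A]^3, so k = rate / [A]^3.
Step 2: k = 0.0765 / (0.0887)^3 = 0.0765 / 0.0006979.
Step 3: k = 109.6 (mol·L⁻¹)⁻²·yr⁻¹.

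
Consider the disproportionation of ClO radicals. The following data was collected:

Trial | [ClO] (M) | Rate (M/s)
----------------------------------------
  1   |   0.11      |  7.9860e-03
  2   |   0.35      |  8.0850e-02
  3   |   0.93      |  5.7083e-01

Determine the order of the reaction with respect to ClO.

second order (2)

Step 1: Compare trials to find order n where rate₂/rate₁ = ([ClO]₂/[ClO]₁)^n
Step 2: rate₂/rate₁ = 8.0850e-02/7.9860e-03 = 10.12
Step 3: [ClO]₂/[ClO]₁ = 0.35/0.11 = 3.182
Step 4: n = ln(10.12)/ln(3.182) = 2.00 ≈ 2
Step 5: The reaction is second order in ClO.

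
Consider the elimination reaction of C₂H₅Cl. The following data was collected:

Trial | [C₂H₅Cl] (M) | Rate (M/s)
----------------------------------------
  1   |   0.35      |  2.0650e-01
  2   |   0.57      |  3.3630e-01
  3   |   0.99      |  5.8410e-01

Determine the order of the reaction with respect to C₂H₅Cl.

first order (1)

Step 1: Compare trials to find order n where rate₂/rate₁ = ([C₂H₅Cl]₂/[C₂H₅Cl]₁)^n
Step 2: rate₂/rate₁ = 3.3630e-01/2.0650e-01 = 1.629
Step 3: [C₂H₅Cl]₂/[C₂H₅Cl]₁ = 0.57/0.35 = 1.629
Step 4: n = ln(1.629)/ln(1.629) = 1.00 ≈ 1
Step 5: The reaction is first order in C₂H₅Cl.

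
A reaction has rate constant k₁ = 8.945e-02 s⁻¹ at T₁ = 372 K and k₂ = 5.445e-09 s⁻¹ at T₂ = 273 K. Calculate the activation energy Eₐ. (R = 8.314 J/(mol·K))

141.7 kJ/mol

Step 1: Use the two-temperature Arrhenius form: ln(k₂/k₁) = -Eₐ/R × (1/T₂ - 1/T₁)
Step 2: ln(k₂/k₁) = ln(5.445e-09/8.945e-02) = ln(6.0872e-08) = -16.6145
Step 3: 1/T₂ - 1/T₁ = 1/273 - 1/372 = 9.748316e-04 K⁻¹
Step 4: Eₐ = -R × ln(k₂/k₁) / (1/T₂ - 1/T₁) = -8.314 × -16.6145 / 9.748316e-04
Step 5: Eₐ = 1.4170e+05 J/mol = 141.7 kJ/mol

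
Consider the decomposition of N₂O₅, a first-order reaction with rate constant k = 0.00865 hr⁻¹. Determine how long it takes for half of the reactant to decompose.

80.13 hr

Step 1: For a first-order reaction, t₁/₂ = ln(2)/k
Step 2: t₁/₂ = ln(2)/0.00865
Step 3: t₁/₂ = 0.6931/0.00865 = 80.13 hr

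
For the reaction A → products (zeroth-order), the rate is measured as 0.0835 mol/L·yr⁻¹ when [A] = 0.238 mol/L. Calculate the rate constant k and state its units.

0.0835 mol/L·yr⁻¹

Step 1: For a zeroth-order reaction, rate = k (independent of concentration).
Step 2: k = rate = 0.0835 mol/L·yr⁻¹.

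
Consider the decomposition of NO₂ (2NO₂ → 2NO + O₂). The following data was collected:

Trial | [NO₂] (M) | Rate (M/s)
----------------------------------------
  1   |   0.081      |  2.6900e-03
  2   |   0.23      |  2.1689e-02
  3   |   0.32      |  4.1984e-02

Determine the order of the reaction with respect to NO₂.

second order (2)

Step 1: Compare trials to find order n where rate₂/rate₁ = ([NO₂]₂/[NO₂]₁)^n
Step 2: rate₂/rate₁ = 2.1689e-02/2.6900e-03 = 8.063
Step 3: [NO₂]₂/[NO₂]₁ = 0.23/0.081 = 2.84
Step 4: n = ln(8.063)/ln(2.84) = 2.00 ≈ 2
Step 5: The reaction is second order in NO₂.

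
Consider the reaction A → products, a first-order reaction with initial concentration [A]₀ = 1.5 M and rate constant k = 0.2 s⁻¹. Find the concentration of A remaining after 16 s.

0.06114 M

Step 1: For a first-order reaction: [A] = [A]₀ × e^(-kt)
Step 2: [A] = 1.5 × e^(-0.2 × 16)
Step 3: [A] = 1.5 × e^(-3.2)
Step 4: [A] = 1.5 × 0.0407622 = 0.06114 M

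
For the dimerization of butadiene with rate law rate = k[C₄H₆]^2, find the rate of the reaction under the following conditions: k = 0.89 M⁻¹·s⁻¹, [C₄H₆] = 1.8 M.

2.884 M/s

Step 1: Identify the rate law: rate = k[C₄H₆]^2
Step 2: Substitute values: rate = 0.89 × (1.8)^2
Step 3: Calculate: rate = 0.89 × 3.24 = 2.8836 M/s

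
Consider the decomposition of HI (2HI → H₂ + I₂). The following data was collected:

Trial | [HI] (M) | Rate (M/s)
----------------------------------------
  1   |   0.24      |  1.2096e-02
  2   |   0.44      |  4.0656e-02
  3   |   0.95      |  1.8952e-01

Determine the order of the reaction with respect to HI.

second order (2)

Step 1: Compare trials to find order n where rate₂/rate₁ = ([HI]₂/[HI]₁)^n
Step 2: rate₂/rate₁ = 4.0656e-02/1.2096e-02 = 3.361
Step 3: [HI]₂/[HI]₁ = 0.44/0.24 = 1.833
Step 4: n = ln(3.361)/ln(1.833) = 2.00 ≈ 2
Step 5: The reaction is second order in HI.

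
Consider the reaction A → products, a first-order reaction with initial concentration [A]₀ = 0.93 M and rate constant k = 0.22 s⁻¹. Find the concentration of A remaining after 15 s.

0.0343 M

Step 1: For a first-order reaction: [A] = [A]₀ × e^(-kt)
Step 2: [A] = 0.93 × e^(-0.22 × 15)
Step 3: [A] = 0.93 × e^(-3.3)
Step 4: [A] = 0.93 × 0.0368832 = 0.0343 M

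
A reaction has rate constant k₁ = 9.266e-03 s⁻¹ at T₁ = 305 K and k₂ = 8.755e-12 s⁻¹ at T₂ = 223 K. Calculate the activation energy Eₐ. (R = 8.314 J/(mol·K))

143.3 kJ/mol

Step 1: Use the two-temperature Arrhenius form: ln(k₂/k₁) = -Eₐ/R × (1/T₂ - 1/T₁)
Step 2: ln(k₂/k₁) = ln(8.755e-12/9.266e-03) = ln(9.44852e-10) = -20.78
Step 3: 1/T₂ - 1/T₁ = 1/223 - 1/305 = 1.205616e-03 K⁻¹
Step 4: Eₐ = -R × ln(k₂/k₁) / (1/T₂ - 1/T₁) = -8.314 × -20.78 / 1.205616e-03
Step 5: Eₐ = 1.4330e+05 J/mol = 143.3 kJ/mol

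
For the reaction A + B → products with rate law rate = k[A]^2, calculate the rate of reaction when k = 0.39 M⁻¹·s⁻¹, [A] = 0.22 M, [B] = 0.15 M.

0.01888 M/s

Step 1: The rate law is rate = k[A]^2
Step 2: Note that the rate does not depend on [B] (zero order in B).
Step 3: rate = 0.39 × (0.22)^2 = 0.018876 M/s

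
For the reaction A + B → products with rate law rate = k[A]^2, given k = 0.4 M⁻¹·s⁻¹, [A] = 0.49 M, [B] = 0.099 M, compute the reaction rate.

0.09604 M/s

Step 1: The rate law is rate = k[A]^2
Step 2: Note that the rate does not depend on [B] (zero order in B).
Step 3: rate = 0.4 × (0.49)^2 = 0.09604 M/s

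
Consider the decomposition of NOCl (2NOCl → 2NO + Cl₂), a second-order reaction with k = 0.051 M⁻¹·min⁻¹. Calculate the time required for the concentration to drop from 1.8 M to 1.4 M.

3.112 min

Step 1: For second-order: t = (1/[NOCl] - 1/[NOCl]₀)/k
Step 2: t = (1/1.4 - 1/1.8)/0.051
Step 3: t = (0.7143 - 0.5556)/0.051
Step 4: t = 0.1587/0.051 = 3.112 min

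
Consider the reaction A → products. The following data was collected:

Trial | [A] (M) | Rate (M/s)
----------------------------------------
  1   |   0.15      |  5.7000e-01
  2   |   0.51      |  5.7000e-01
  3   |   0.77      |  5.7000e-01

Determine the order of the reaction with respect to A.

zeroth order (0)

Step 1: Compare trials - when concentration changes, rate stays constant.
Step 2: rate₂/rate₁ = 5.7000e-01/5.7000e-01 = 1
Step 3: [A]₂/[A]₁ = 0.51/0.15 = 3.4
Step 4: Since rate ratio ≈ (conc ratio)^0, the reaction is zeroth order.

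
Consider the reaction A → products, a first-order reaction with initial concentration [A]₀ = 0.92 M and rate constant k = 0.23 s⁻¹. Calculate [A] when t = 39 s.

0.000117 M

Step 1: For a first-order reaction: [A] = [A]₀ × e^(-kt)
Step 2: [A] = 0.92 × e^(-0.23 × 39)
Step 3: [A] = 0.92 × e^(-8.97)
Step 4: [A] = 0.92 × 0.000127168 = 0.000117 M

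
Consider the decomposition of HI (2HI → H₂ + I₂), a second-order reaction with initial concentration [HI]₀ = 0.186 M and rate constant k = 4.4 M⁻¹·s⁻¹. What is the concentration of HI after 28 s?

0.007777 M

Step 1: For a second-order reaction: 1/[HI] = 1/[HI]₀ + kt
Step 2: 1/[HI] = 1/0.186 + 4.4 × 28
Step 3: 1/[HI] = 5.376 + 123.2 = 128.6
Step 4: [HI] = 1/128.6 = 0.007777 M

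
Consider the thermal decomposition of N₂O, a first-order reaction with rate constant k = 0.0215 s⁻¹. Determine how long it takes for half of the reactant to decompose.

32.24 s

Step 1: For a first-order reaction, t₁/₂ = ln(2)/k
Step 2: t₁/₂ = ln(2)/0.0215
Step 3: t₁/₂ = 0.6931/0.0215 = 32.24 s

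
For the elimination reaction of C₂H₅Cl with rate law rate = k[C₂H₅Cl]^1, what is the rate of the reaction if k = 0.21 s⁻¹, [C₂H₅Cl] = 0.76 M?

0.1596 M/s

Step 1: Identify the rate law: rate = k[C₂H₅Cl]^1
Step 2: Substitute values: rate = 0.21 × (0.76)^1
Step 3: Calculate: rate = 0.21 × 0.76 = 0.1596 M/s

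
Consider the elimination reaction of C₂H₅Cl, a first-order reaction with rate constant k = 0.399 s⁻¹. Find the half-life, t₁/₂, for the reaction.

1.737 s

Step 1: For a first-order reaction, t₁/₂ = ln(2)/k
Step 2: t₁/₂ = ln(2)/0.399
Step 3: t₁/₂ = 0.6931/0.399 = 1.737 s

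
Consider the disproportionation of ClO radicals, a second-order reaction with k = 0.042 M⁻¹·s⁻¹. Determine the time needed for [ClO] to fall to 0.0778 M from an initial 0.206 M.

190.5 s

Step 1: For second-order: t = (1/[ClO] - 1/[ClO]₀)/k
Step 2: t = (1/0.0778 - 1/0.206)/0.042
Step 3: t = (12.85 - 4.854)/0.042
Step 4: t = 7.999/0.042 = 190.5 s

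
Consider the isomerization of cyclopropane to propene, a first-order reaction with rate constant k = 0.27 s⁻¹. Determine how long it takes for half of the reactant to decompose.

2.567 s

Step 1: For a first-order reaction, t₁/₂ = ln(2)/k
Step 2: t₁/₂ = ln(2)/0.27
Step 3: t₁/₂ = 0.6931/0.27 = 2.567 s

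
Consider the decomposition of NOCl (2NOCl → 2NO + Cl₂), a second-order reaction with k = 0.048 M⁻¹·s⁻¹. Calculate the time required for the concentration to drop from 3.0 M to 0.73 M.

21.59 s

Step 1: For second-order: t = (1/[NOCl] - 1/[NOCl]₀)/k
Step 2: t = (1/0.73 - 1/3.0)/0.048
Step 3: t = (1.37 - 0.3333)/0.048
Step 4: t = 1.037/0.048 = 21.59 s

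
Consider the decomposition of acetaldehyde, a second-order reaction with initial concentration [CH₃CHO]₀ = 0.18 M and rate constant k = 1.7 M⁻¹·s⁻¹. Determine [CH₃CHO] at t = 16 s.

0.03053 M

Step 1: For a second-order reaction: 1/[CH₃CHO] = 1/[CH₃CHO]₀ + kt
Step 2: 1/[CH₃CHO] = 1/0.18 + 1.7 × 16
Step 3: 1/[CH₃CHO] = 5.556 + 27.2 = 32.76
Step 4: [CH₃CHO] = 1/32.76 = 0.03053 M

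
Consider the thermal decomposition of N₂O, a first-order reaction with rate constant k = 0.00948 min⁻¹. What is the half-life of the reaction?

73.12 min

Step 1: For a first-order reaction, t₁/₂ = ln(2)/k
Step 2: t₁/₂ = ln(2)/0.00948
Step 3: t₁/₂ = 0.6931/0.00948 = 73.12 min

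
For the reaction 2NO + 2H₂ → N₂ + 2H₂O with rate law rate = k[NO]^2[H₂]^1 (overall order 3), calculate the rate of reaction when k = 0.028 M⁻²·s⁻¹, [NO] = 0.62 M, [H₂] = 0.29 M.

0.003121 M/s

Step 1: The rate law is rate = k[NO]^2[H₂]^1, overall order = 2+1 = 3
Step 2: Substitute values: rate = 0.028 × (0.62)^2 × (0.29)^1
Step 3: rate = 0.028 × 0.3844 × 0.29 = 0.00312133 M/s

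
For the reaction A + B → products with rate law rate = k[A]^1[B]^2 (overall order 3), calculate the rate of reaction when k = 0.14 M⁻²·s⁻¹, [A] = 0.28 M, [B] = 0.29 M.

0.003297 M/s

Step 1: The rate law is rate = k[A]^1[B]^2, overall order = 1+2 = 3
Step 2: Substitute values: rate = 0.14 × (0.28)^1 × (0.29)^2
Step 3: rate = 0.14 × 0.28 × 0.0841 = 0.00329672 M/s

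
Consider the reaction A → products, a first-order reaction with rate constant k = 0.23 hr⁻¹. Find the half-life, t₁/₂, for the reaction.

3.014 hr

Step 1: For a first-order reaction, t₁/₂ = ln(2)/k
Step 2: t₁/₂ = ln(2)/0.23
Step 3: t₁/₂ = 0.6931/0.23 = 3.014 hr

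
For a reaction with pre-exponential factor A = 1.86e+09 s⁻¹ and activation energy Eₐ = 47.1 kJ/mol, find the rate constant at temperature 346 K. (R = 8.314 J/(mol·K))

1.44e+02 s⁻¹

Step 1: Use the Arrhenius equation: k = A × exp(-Eₐ/RT)
Step 2: Convert Eₐ to J/mol: 47.1 kJ/mol = 47100 J/mol
Step 3: Calculate the exponent: -Eₐ/(RT) = -47100/(8.314 × 346) = -16.37325
Step 4: k = 1.86e+09 × exp(-16.37325)
Step 5: k = 1.86e+09 × 7.74797e-08 = 1.4411e+02 s⁻¹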